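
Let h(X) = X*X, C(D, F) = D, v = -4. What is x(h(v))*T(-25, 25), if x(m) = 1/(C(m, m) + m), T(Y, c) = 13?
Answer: 13/32 ≈ 0.40625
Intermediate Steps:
h(X) = X²
x(m) = 1/(2*m) (x(m) = 1/(m + m) = 1/(2*m))
x(h(v))*T(-25, 25) = (1/(2*((-4)²)))*13 = ((½)/16)*13 = ((½)*(1/16))*13 = (1/32)*13 = 13/32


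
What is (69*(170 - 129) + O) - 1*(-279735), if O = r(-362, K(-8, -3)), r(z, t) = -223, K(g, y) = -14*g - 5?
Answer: 282341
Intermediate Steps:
K(g, y) = -5 - 14*g
O = -223
(69*(170 - 129) + O) - 1*(-279735) = (69*(170 - 129) - 223) - 1*(-279735) = (69*41 - 223) + 279735 = (2829 - 223) + 279735 = 2606 + 279735 = 282341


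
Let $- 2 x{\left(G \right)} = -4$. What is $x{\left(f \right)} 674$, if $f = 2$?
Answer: $1348$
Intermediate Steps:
$x{\left(G \right)} = 2$ ($x{\left(G \right)} = \left(- \frac{1}{2}\right) \left(-4\right) = 2$)
$x{\left(f \right)} 674 = 2 \cdot 674 = 1348$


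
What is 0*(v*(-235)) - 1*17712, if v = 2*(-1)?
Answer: -17712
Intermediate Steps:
v = -2
0*(v*(-235)) - 1*17712 = 0*(-2*(-235)) - 1*17712 = 0*470 - 17712 = 0 - 17712 = -17712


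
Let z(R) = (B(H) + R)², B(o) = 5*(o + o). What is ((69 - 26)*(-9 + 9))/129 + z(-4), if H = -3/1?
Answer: 1156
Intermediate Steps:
H = -3 (H = -3*1 = -3)
B(o) = 10*o (B(o) = 5*(2*o) = 10*o)
z(R) = (-30 + R)² (z(R) = (10*(-3) + R)² = (-30 + R)²)
((69 - 26)*(-9 + 9))/129 + z(-4) = ((69 - 26)*(-9 + 9))/129 + (-30 - 4)² = (43*0)/129 + (-34)² = (1/129)*0 + 1156 = 0 + 1156 = 1156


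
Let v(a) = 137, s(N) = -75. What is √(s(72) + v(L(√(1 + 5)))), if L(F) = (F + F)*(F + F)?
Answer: √62 ≈ 7.8740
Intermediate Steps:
L(F) = 4*F² (L(F) = (2*F)*(2*F) = 4*F²)
√(s(72) + v(L(√(1 + 5)))) = √(-75 + 137) = √62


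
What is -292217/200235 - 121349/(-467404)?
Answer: -2291532197/1910013060 ≈ -1.1997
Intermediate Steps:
-292217/200235 - 121349/(-467404) = -292217*1/200235 - 121349*(-1/467404) = -292217/200235 + 121349/467404 = -2291532197/1910013060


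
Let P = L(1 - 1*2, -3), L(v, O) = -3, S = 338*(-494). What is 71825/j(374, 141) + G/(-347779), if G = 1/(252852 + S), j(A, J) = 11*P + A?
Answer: 2145215986848659/10184735837320 ≈ 210.63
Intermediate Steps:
S = -166972
P = -3
j(A, J) = -33 + A (j(A, J) = 11*(-3) + A = -33 + A)
G = 1/85880 (G = 1/(252852 - 166972) = 1/85880 ≈ 1.1644e-5)
71825/j(374, 141) + G/(-347779) = 71825/(-33 + 374) + (1/85880)/(-347779) = 71825/341 + (1/85880)*(-1/347779) = 71825*(1/341) - 1/29867260520 = 71825/341 - 1/29867260520 = 2145215986848659/10184735837320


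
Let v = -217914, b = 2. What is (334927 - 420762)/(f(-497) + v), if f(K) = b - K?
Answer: 17167/43483 ≈ 0.39480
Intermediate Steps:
f(K) = 2 - K
(334927 - 420762)/(f(-497) + v) = (334927 - 420762)/((2 - 1*(-497)) - 217914) = -85835/((2 + 497) - 217914) = -85835/(499 - 217914) = -85835/(-217415) = -85835*(-1/217415) = 17167/43483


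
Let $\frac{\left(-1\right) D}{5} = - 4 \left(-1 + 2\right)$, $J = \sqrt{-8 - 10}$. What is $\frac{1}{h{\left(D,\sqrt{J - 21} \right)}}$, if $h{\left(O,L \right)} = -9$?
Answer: $- \frac{1}{9} \approx -0.11111$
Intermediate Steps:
$J = 3 i \sqrt{2}$ ($J = \sqrt{-18} = 3 i \sqrt{2} \approx 4.2426 i$)
$D = 20$ ($D = - 5 \left(- 4 \left(-1 + 2\right)\right) = - 5 \left(\left(-4\right) 1\right) = \left(-5\right) \left(-4\right) = 20$)
$\frac{1}{h{\left(D,\sqrt{J - 21} \right)}} = \frac{1}{-9} = - \frac{1}{9}$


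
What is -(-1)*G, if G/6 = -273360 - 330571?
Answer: -3623586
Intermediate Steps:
G = -3623586 (G = 6*(-273360 - 330571) = 6*(-603931) = -3623586)
-(-1)*G = -(-1)*(-3623586) = -1*3623586 = -3623586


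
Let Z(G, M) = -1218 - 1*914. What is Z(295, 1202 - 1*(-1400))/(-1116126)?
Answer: 1066/558063 ≈ 0.0019102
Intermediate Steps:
Z(G, M) = -2132 (Z(G, M) = -1218 - 914 = -2132)
Z(295, 1202 - 1*(-1400))/(-1116126) = -2132/(-1116126) = -2132*(-1/1116126) = 1066/558063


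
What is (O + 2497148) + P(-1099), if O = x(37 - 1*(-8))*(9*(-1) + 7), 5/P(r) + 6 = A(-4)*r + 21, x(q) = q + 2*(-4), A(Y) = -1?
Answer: 2781740441/1114 ≈ 2.4971e+6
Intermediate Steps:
x(q) = -8 + q (x(q) = q - 8 = -8 + q)
P(r) = 5/(15 - r) (P(r) = 5/(-6 + (-r + 21)) = 5/(-6 + (21 - r)) = 5/(15 - r))
O = -74 (O = (-8 + (37 - 1*(-8)))*(9*(-1) + 7) = (-8 + (37 + 8))*(-9 + 7) = (-8 + 45)*(-2) = 37*(-2) = -74)
(O + 2497148) + P(-1099) = (-74 + 2497148) + 5/(15 - 1*(-1099)) = 2497074 + 5/(15 + 1099) = 2497074 + 5/1114 = 2781740441/1114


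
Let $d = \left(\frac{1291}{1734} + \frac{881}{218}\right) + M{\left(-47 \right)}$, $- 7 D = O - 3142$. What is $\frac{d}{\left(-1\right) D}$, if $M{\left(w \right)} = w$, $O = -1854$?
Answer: $\frac{6981394}{118034247} \approx 0.059147$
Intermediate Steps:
$D = \frac{4996}{7}$ ($D = - \frac{-1854 - 3142}{7} = \left(- \frac{1}{7}\right) \left(-4996\right) = \frac{4996}{7} \approx 713.71$)
$d = - \frac{3989368}{94503}$ ($d = \left(\frac{1291}{1734} + \frac{881}{218}\right) - 47 = \frac{452273}{94503} - 47 = - \frac{3989368}{94503} \approx -42.214$)
$\frac{d}{\left(-1\right) D} = - \frac{3989368}{94503 \left(\left(-1\right) \frac{4996}{7}\right)} = - \frac{3989368}{94503 \left(- \frac{4996}{7}\right)} = \left(- \frac{3989368}{94503}\right) \left(- \frac{7}{4996}\right) = \frac{6981394}{118034247}$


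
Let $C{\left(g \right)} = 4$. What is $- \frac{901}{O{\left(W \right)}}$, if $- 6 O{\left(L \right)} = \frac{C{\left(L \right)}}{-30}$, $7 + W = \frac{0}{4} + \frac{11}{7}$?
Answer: $-40545$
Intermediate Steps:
$W = - \frac{38}{7}$ ($W = -7 + \left(\frac{0}{4} + \frac{11}{7}\right) = -7 + \left(0 \cdot \frac{1}{4} + 11 \cdot \frac{1}{7}\right) = -7 + \left(0 + \frac{11}{7}\right) = -7 + \frac{11}{7} = - \frac{38}{7} \approx -5.4286$)
$O{\left(L \right)} = \frac{1}{45}$ ($O{\left(L \right)} = - \frac{4 \frac{1}{-30}}{6} = - \frac{4 \left(- \frac{1}{30}\right)}{6} = \left(- \frac{1}{6}\right) \left(- \frac{2}{15}\right) = \frac{1}{45}$)
$- \frac{901}{O{\left(W \right)}} = - 901 \frac{1}{\frac{1}{45}} = \left(-901\right) 45 = -40545$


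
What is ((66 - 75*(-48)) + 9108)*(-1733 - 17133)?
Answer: -240994284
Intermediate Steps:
((66 - 75*(-48)) + 9108)*(-1733 - 17133) = ((66 + 3600) + 9108)*(-18866) = (3666 + 9108)*(-18866) = 12774*(-18866) = -240994284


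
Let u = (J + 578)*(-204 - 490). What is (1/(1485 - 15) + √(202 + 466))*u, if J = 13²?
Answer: -86403/245 - 1036836*√167 ≈ -1.3399e+7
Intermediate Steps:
J = 169
u = -518418 (u = (169 + 578)*(-204 - 490) = 747*(-694) = -518418)
(1/(1485 - 15) + √(202 + 466))*u = (1/(1485 - 15) + √(202 + 466))*(-518418) = (1/1470 + √668)*(-518418) = (1/1470 + 2*√167)*(-518418) = -86403/245 - 1036836*√167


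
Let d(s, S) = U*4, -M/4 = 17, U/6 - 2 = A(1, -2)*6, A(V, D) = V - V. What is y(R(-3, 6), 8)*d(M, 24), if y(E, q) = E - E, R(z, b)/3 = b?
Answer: 0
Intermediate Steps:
A(V, D) = 0
R(z, b) = 3*b
y(E, q) = 0
U = 12 (U = 12 + 6*(0*6) = 12 + 6*0 = 12 + 0 = 12)
M = -68 (M = -4*17 = -68)
d(s, S) = 48 (d(s, S) = 12*4 = 48)
y(R(-3, 6), 8)*d(M, 24) = 0*48 = 0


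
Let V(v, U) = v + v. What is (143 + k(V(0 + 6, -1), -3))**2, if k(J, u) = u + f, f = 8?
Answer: 21904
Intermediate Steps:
V(v, U) = 2*v
k(J, u) = 8 + u (k(J, u) = u + 8 = 8 + u)
(143 + k(V(0 + 6, -1), -3))**2 = (143 + (8 - 3))**2 = (143 + 5)**2 = 148**2 = 21904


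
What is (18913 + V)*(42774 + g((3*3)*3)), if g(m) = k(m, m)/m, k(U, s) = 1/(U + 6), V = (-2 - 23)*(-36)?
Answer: 755105824255/891 ≈ 8.4748e+8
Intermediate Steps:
V = 900 (V = -25*(-36) = 900)
k(U, s) = 1/(6 + U)
g(m) = 1/(m*(6 + m)) (g(m) = 1/((6 + m)*m) = 1/(m*(6 + m)))
(18913 + V)*(42774 + g((3*3)*3)) = (18913 + 900)*(42774 + 1/((((3*3)*3))*(6 + (3*3)*3))) = 19813*(42774 + 1/(((9*3))*(6 + 9*3))) = 19813*(42774 + 1/(27*(6 + 27))) = 19813*(42774 + (1/27)/33) = 19813*(42774 + (1/27)*(1/33)) = 19813*(42774 + 1/891) = 19813*(38111635/891) = 755105824255/891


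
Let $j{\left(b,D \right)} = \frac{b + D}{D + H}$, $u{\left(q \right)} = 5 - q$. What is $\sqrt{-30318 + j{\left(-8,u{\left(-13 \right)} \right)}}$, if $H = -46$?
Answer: $\frac{i \sqrt{5942398}}{14} \approx 174.12 i$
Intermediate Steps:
$j{\left(b,D \right)} = \frac{D + b}{-46 + D}$ ($j{\left(b,D \right)} = \frac{b + D}{D - 46} = \frac{D + b}{-46 + D}$)
$\sqrt{-30318 + j{\left(-8,u{\left(-13 \right)} \right)}} = \sqrt{-30318 + \frac{\left(5 - -13\right) - 8}{-46 + \left(5 - -13\right)}} = \sqrt{-30318 + \frac{\left(5 + 13\right) - 8}{-46 + \left(5 + 13\right)}} = \sqrt{-30318 + \frac{18 - 8}{-46 + 18}} = \sqrt{-30318 + \frac{1}{-28} \cdot 10} = \sqrt{-30318 - \frac{5}{14}} = \sqrt{- \frac{424457}{14}} = \frac{i \sqrt{5942398}}{14}$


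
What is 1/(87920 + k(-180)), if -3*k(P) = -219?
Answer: 1/87993 ≈ 1.1365e-5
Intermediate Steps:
k(P) = 73 (k(P) = -⅓*(-219) = 73)
1/(87920 + k(-180)) = 1/(87920 + 73) = 1/87993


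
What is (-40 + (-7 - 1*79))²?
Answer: 15876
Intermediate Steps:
(-40 + (-7 - 1*79))² = (-40 + (-7 - 79))² = (-40 - 86)² = (-126)² = 15876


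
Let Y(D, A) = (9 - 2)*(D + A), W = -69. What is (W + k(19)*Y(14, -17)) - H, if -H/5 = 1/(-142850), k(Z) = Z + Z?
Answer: -24770191/28570 ≈ -867.00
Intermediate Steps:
k(Z) = 2*Z
Y(D, A) = 7*A + 7*D (Y(D, A) = 7*(A + D) = 7*A + 7*D)
H = 1/28570 (H = -5/(-142850) = -5*(-1/142850) = 1/28570 ≈ 3.5002e-5)
(W + k(19)*Y(14, -17)) - H = (-69 + (2*19)*(7*(-17) + 7*14)) - 1*1/28570 = (-69 + 38*(-119 + 98)) - 1/28570 = (-69 + 38*(-21)) - 1/28570 = (-69 - 798) - 1/28570 = -867 - 1/28570 = -24770191/28570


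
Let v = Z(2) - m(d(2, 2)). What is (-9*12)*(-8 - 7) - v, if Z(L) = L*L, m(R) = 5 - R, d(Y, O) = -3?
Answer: 1624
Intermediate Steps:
Z(L) = L²
v = -4 (v = 2² - (5 - 1*(-3)) = 4 - (5 + 3) = 4 - 1*8 = 4 - 8 = -4)
(-9*12)*(-8 - 7) - v = (-9*12)*(-8 - 7) - 1*(-4) = -108*(-15) + 4 = 1620 + 4 = 1624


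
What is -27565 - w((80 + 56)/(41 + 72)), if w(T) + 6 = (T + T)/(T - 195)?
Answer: -603514269/21899 ≈ -27559.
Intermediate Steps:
w(T) = -6 + 2*T/(-195 + T) (w(T) = -6 + (T + T)/(T - 195) = -6 + (2*T)/(-195 + T) = -6 + 2*T/(-195 + T))
-27565 - w((80 + 56)/(41 + 72)) = -27565 - 2*(585 - 2*(80 + 56)/(41 + 72))/(-195 + (80 + 56)/(41 + 72)) = -27565 - 2*(585 - 272/113)/(-195 + 136/113) = -27565 - 2*(585 - 272/113)/(-195 + 136*(1/113)) = -27565 - 2*(585 - 2*136/113)/(-195 + 136/113) = -27565 - 2*(585 - 272/113)/(-21899/113) = -27565 - 2*(-113)*65833/(21899*113) = -27565 - 1*(-131666/21899) = -27565 + 131666/21899 = -603514269/21899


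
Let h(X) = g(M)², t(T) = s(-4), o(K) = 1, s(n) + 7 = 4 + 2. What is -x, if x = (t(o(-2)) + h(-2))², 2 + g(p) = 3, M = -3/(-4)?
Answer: 0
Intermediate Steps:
M = ¾ (M = -3*(-¼) = ¾ ≈ 0.75000)
g(p) = 1 (g(p) = -2 + 3 = 1)
s(n) = -1 (s(n) = -7 + (4 + 2) = -7 + 6 = -1)
t(T) = -1
h(X) = 1 (h(X) = 1² = 1)
x = 0 (x = (-1 + 1)² = 0² = 0)
-x = -1*0 = 0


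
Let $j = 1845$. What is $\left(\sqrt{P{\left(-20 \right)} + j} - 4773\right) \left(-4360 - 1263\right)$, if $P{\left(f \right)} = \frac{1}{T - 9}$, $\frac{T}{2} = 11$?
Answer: $26838579 - \frac{5623 \sqrt{311818}}{13} \approx 2.6597 \cdot 10^{7}$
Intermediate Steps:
$T = 22$ ($T = 2 \cdot 11 = 22$)
$P{\left(f \right)} = \frac{1}{13}$ ($P{\left(f \right)} = \frac{1}{22 - 9} = \frac{1}{13}$)
$\left(\sqrt{P{\left(-20 \right)} + j} - 4773\right) \left(-4360 - 1263\right) = \left(\sqrt{\frac{1}{13} + 1845} - 4773\right) \left(-4360 - 1263\right) = \left(\sqrt{\frac{23986}{13}} - 4773\right) \left(-5623\right) = \left(\frac{\sqrt{311818}}{13} - 4773\right) \left(-5623\right) = \left(-4773 + \frac{\sqrt{311818}}{13}\right) \left(-5623\right) = 26838579 - \frac{5623 \sqrt{311818}}{13}$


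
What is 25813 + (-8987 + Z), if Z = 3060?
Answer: 19886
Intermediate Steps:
25813 + (-8987 + Z) = 25813 + (-8987 + 3060) = 25813 - 5927 = 19886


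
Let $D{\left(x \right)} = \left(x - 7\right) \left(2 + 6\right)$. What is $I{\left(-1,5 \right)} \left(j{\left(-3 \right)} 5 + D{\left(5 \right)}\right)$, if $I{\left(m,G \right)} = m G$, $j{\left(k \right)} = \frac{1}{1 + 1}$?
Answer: $\frac{135}{2} \approx 67.5$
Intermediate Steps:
$j{\left(k \right)} = \frac{1}{2}$
$I{\left(m,G \right)} = G m$
$D{\left(x \right)} = -56 + 8 x$ ($D{\left(x \right)} = \left(-7 + x\right) 8 = -56 + 8 x$)
$I{\left(-1,5 \right)} \left(j{\left(-3 \right)} 5 + D{\left(5 \right)}\right) = 5 \left(-1\right) \left(\frac{1}{2} \cdot 5 + \left(-56 + 8 \cdot 5\right)\right) = - 5 \left(\frac{5}{2} + \left(-56 + 40\right)\right) = - 5 \left(\frac{5}{2} - 16\right) = \left(-5\right) \left(- \frac{27}{2}\right) = \frac{135}{2}$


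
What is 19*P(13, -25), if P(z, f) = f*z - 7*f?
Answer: -2850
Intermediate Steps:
P(z, f) = -7*f + f*z
19*P(13, -25) = 19*(-25*(-7 + 13)) = 19*(-25*6) = 19*(-150) = -2850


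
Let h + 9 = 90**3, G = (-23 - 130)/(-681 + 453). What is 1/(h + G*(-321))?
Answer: 76/55386945 ≈ 1.3722e-6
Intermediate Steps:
G = 51/76 (G = -153/(-228) = -153*(-1/228) = 51/76 ≈ 0.67105)
h = 728991 (h = -9 + 90**3 = -9 + 729000 = 728991)
1/(h + G*(-321)) = 1/(728991 + (51/76)*(-321)) = 1/(728991 - 16371/76) = 1/(55386945/76) = 76/55386945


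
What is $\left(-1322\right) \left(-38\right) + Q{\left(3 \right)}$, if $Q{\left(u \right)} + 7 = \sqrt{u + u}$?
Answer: $50229 + \sqrt{6} \approx 50231.0$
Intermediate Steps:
$Q{\left(u \right)} = -7 + \sqrt{2} \sqrt{u}$ ($Q{\left(u \right)} = -7 + \sqrt{u + u} = -7 + \sqrt{2 u} = -7 + \sqrt{2} \sqrt{u}$)
$\left(-1322\right) \left(-38\right) + Q{\left(3 \right)} = \left(-1322\right) \left(-38\right) - \left(7 - \sqrt{2} \sqrt{3}\right) = 50236 - \left(7 - \sqrt{6}\right) = 50229 + \sqrt{6}$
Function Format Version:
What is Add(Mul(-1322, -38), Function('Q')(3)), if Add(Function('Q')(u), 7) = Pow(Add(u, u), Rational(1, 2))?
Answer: Add(50229, Pow(6, Rational(1, 2))) ≈ 50231.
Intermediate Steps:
Function('Q')(u) = Add(-7, Mul(Pow(2, Rational(1, 2)), Pow(u, Rational(1, 2)))) (Function('Q')(u) = Add(-7, Pow(Add(u, u), Rational(1, 2))) = Add(-7, Pow(Mul(2, u), Rational(1, 2))) = Add(-7, Mul(Pow(2, Rational(1, 2)), Pow(u, Rational(1, 2)))))
Add(Mul(-1322, -38), Function('Q')(3)) = Add(Mul(-1322, -38), Add(-7, Mul(Pow(2, Rational(1, 2)), Pow(3, Rational(1, 2))))) = Add(50236, Add(-7, Pow(6, Rational(1, 2)))) = Add(50229, Pow(6, Rational(1, 2)))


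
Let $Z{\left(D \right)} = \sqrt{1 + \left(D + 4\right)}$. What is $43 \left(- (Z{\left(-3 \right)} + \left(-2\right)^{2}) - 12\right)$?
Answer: $-688 - 43 \sqrt{2} \approx -748.81$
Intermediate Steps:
$Z{\left(D \right)} = \sqrt{5 + D}$ ($Z{\left(D \right)} = \sqrt{1 + \left(4 + D\right)} = \sqrt{5 + D}$)
$43 \left(- (Z{\left(-3 \right)} + \left(-2\right)^{2}) - 12\right) = 43 \left(- (\sqrt{5 - 3} + \left(-2\right)^{2}) - 12\right) = 43 \left(- (\sqrt{2} + 4) - 12\right) = 43 \left(- (4 + \sqrt{2}) - 12\right) = 43 \left(\left(-4 - \sqrt{2}\right) - 12\right) = 43 \left(-16 - \sqrt{2}\right) = -688 - 43 \sqrt{2}$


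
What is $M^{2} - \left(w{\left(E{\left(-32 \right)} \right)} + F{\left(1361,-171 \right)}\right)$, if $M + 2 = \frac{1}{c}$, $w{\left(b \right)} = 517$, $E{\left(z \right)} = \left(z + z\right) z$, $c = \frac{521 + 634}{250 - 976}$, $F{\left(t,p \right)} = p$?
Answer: $- \frac{415386}{1225} \approx -339.09$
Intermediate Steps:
$c = - \frac{35}{22}$ ($c = \frac{1155}{-726} = 1155 \left(- \frac{1}{726}\right) = - \frac{35}{22} \approx -1.5909$)
$E{\left(z \right)} = 2 z^{2}$ ($E{\left(z \right)} = 2 z z = 2 z^{2}$)
$M = - \frac{92}{35}$ ($M = -2 + \frac{1}{- \frac{35}{22}} = -2 - \frac{22}{35} = - \frac{92}{35} \approx -2.6286$)
$M^{2} - \left(w{\left(E{\left(-32 \right)} \right)} + F{\left(1361,-171 \right)}\right) = \left(- \frac{92}{35}\right)^{2} - \left(517 - 171\right) = \frac{8464}{1225} - 346 = - \frac{415386}{1225}$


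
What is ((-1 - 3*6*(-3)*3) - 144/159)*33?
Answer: 280005/53 ≈ 5283.1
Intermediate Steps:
((-1 - 3*6*(-3)*3) - 144/159)*33 = ((-1 - (-54)*3) - 144*1/159)*33 = ((-1 - 3*(-54)) - 48/53)*33 = ((-1 + 162) - 48/53)*33 = (161 - 48/53)*33 = (8485/53)*33 = 280005/53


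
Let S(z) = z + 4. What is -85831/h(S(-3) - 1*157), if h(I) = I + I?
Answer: 85831/312 ≈ 275.10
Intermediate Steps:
S(z) = 4 + z
h(I) = 2*I
-85831/h(S(-3) - 1*157) = -85831*1/(2*((4 - 3) - 1*157)) = -85831*1/(2*(1 - 157)) = -85831/(2*(-156)) = -85831/(-312) = -85831*(-1/312) = 85831/312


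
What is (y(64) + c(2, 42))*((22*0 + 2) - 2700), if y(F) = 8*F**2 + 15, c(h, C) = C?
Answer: -88561850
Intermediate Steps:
y(F) = 15 + 8*F**2
(y(64) + c(2, 42))*((22*0 + 2) - 2700) = ((15 + 8*64**2) + 42)*((22*0 + 2) - 2700) = ((15 + 8*4096) + 42)*((0 + 2) - 2700) = ((15 + 32768) + 42)*(2 - 2700) = (32783 + 42)*(-2698) = 32825*(-2698) = -88561850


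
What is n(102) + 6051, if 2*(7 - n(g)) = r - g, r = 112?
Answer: 6053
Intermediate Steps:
n(g) = -49 + g/2 (n(g) = 7 - (112 - g)/2 = 7 + (-56 + g/2) = -49 + g/2)
n(102) + 6051 = (-49 + (½)*102) + 6051 = (-49 + 51) + 6051 = 2 + 6051 = 6053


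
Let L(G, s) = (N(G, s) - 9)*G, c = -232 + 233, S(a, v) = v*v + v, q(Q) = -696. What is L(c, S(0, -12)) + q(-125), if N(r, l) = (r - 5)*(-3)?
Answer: -693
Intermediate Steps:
N(r, l) = 15 - 3*r (N(r, l) = (-5 + r)*(-3) = 15 - 3*r)
S(a, v) = v + v² (S(a, v) = v² + v = v + v²)
c = 1
L(G, s) = G*(6 - 3*G) (L(G, s) = ((15 - 3*G) - 9)*G = (6 - 3*G)*G = G*(6 - 3*G))
L(c, S(0, -12)) + q(-125) = 3*1*(2 - 1*1) - 696 = 3*1*(2 - 1) - 696 = 3*1*1 - 696 = 3 - 696 = -693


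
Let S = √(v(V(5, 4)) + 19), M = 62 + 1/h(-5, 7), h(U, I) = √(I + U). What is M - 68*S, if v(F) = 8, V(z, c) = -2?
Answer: 62 + √2/2 - 204*√3 ≈ -290.63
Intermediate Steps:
M = 62 + √2/2 (M = 62 + 1/(√(7 - 5)) = 62 + 1/(√2) = 62 + √2/2 ≈ 62.707)
S = 3*√3 (S = √(8 + 19) = √27 = 3*√3 ≈ 5.1962)
M - 68*S = (62 + √2/2) - 204*√3 = 62 + √2/2 - 204*√3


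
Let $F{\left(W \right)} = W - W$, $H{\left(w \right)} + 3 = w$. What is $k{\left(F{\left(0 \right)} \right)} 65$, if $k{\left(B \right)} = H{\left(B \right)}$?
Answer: $-195$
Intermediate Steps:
$H{\left(w \right)} = -3 + w$
$F{\left(W \right)} = 0$
$k{\left(B \right)} = -3 + B$
$k{\left(F{\left(0 \right)} \right)} 65 = \left(-3 + 0\right) 65 = \left(-3\right) 65 = -195$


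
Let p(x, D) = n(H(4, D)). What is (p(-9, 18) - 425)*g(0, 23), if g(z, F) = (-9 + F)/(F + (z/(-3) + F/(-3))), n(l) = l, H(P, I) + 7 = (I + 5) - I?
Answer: -8967/23 ≈ -389.87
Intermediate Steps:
H(P, I) = -2 (H(P, I) = -7 + ((I + 5) - I) = -7 + ((5 + I) - I) = -7 + 5 = -2)
p(x, D) = -2
g(z, F) = (-9 + F)/(-z/3 + 2*F/3) (g(z, F) = (-9 + F)/(F + (z*(-⅓) + F*(-⅓))) = (-9 + F)/(F + (-z/3 - F/3)) = (-9 + F)/(F + (-F/3 - z/3)) = (-9 + F)/(-z/3 + 2*F/3))
(p(-9, 18) - 425)*g(0, 23) = (-2 - 425)*(3*(-9 + 23)/(-1*0 + 2*23)) = -1281*14/(0 + 46) = -1281*14/46 = -427*21/23 = -8967/23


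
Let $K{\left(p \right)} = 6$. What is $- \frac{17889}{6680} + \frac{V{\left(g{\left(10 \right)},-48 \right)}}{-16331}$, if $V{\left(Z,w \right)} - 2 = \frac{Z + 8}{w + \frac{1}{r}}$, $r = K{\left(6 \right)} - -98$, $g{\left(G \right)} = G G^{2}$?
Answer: $- \frac{208209055667}{77781940040} \approx -2.6768$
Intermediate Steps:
$g{\left(G \right)} = G^{3}$
$r = 104$ ($r = 6 - -98 = 6 + 98 = 104$)
$V{\left(Z,w \right)} = 2 + \frac{8 + Z}{\frac{1}{104} + w}$ ($V{\left(Z,w \right)} = 2 + \frac{Z + 8}{w + \frac{1}{104}} = 2 + \frac{8 + Z}{w + \frac{1}{104}} = 2 + \frac{8 + Z}{\frac{1}{104} + w}$)
$- \frac{17889}{6680} + \frac{V{\left(g{\left(10 \right)},-48 \right)}}{-16331} = - \frac{17889}{6680} + \frac{2 \frac{1}{1 + 104 \left(-48\right)} \left(417 + 52 \cdot 10^{3} + 104 \left(-48\right)\right)}{-16331} = \left(-17889\right) \frac{1}{6680} + \frac{2 \left(417 + 52 \cdot 1000 - 4992\right)}{1 - 4992} \left(- \frac{1}{16331}\right) = - \frac{17889}{6680} + \frac{2 \left(417 + 52000 - 4992\right)}{-4991} \left(- \frac{1}{16331}\right) = - \frac{17889}{6680} + 2 \left(- \frac{1}{4991}\right) 47425 \left(- \frac{1}{16331}\right) = - \frac{17889}{6680} - - \frac{13550}{11644003} = - \frac{17889}{6680} + \frac{13550}{11644003} = - \frac{208209055667}{77781940040}$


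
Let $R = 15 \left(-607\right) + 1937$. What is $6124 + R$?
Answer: $-1044$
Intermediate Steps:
$R = -7168$ ($R = -9105 + 1937 = -7168$)
$6124 + R = 6124 - 7168 = -1044$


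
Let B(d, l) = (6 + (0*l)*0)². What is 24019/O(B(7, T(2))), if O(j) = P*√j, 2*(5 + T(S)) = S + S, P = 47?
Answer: 24019/282 ≈ 85.174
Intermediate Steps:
T(S) = -5 + S (T(S) = -5 + (S + S)/2 = -5 + (2*S)/2 = -5 + S)
B(d, l) = 36 (B(d, l) = (6 + 0*0)² = (6 + 0)² = 6² = 36)
O(j) = 47*√j
24019/O(B(7, T(2))) = 24019/((47*√36)) = 24019/((47*6)) = 24019/282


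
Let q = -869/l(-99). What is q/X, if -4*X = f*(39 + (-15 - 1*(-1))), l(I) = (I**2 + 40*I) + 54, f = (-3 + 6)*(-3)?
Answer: -3476/1326375 ≈ -0.0026207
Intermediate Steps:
f = -9 (f = 3*(-3) = -9)
l(I) = 54 + I**2 + 40*I
X = 225/4 (X = -(-9)*(39 + (-15 - 1*(-1)))/4 = -(-9)*(39 + (-15 + 1))/4 = -(-9)*(39 - 14)/4 = -(-9)*25/4 = -1/4*(-225) = 225/4 ≈ 56.250)
q = -869/5895 (q = -869/(54 + (-99)**2 + 40*(-99)) = -869/(54 + 9801 - 3960) = -869/5895 ≈ -0.14741)
q/X = -869/(5895*225/4) = -869/5895*4/225 = -3476/1326375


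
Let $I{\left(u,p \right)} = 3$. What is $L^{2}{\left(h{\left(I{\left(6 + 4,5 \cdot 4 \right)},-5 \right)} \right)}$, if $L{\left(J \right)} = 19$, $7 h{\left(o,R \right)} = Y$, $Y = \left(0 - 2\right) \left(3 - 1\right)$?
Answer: $361$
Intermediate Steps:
$Y = -4$ ($Y = \left(-2\right) 2 = -4$)
$h{\left(o,R \right)} = - \frac{4}{7}$ ($h{\left(o,R \right)} = \frac{1}{7} \left(-4\right) = - \frac{4}{7}$)
$L^{2}{\left(h{\left(I{\left(6 + 4,5 \cdot 4 \right)},-5 \right)} \right)} = 19^{2} = 361$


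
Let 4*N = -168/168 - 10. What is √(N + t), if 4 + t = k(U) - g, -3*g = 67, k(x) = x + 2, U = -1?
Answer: √597/6 ≈ 4.0723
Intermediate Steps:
k(x) = 2 + x
g = -67/3 (g = -⅓*67 = -67/3 ≈ -22.333)
t = 58/3 (t = -4 + ((2 - 1) - 1*(-67/3)) = -4 + (1 + 67/3) = -4 + 70/3 = 58/3 ≈ 19.333)
N = -11/4 (N = (-168/168 - 10)/4 = (-168*1/168 - 10)/4 = (-1 - 10)/4 = (¼)*(-11) = -11/4 ≈ -2.7500)
√(N + t) = √(-11/4 + 58/3) = √(199/12) = √597/6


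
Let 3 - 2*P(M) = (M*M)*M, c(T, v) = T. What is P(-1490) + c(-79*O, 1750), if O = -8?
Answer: 3307950267/2 ≈ 1.6540e+9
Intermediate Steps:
P(M) = 3/2 - M³/2 (P(M) = 3/2 - M*M*M/2 = 3/2 - M²*M/2 = 3/2 - M³/2)
P(-1490) + c(-79*O, 1750) = (3/2 - ½*(-1490)³) - 79*(-8) = (3/2 - ½*(-3307949000)) + 632 = (3/2 + 1653974500) + 632 = 3307949003/2 + 632 = 3307950267/2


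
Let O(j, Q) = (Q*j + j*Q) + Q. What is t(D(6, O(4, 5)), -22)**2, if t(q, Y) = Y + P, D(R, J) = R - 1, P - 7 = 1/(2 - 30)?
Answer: 177241/784 ≈ 226.07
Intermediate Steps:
O(j, Q) = Q + 2*Q*j (O(j, Q) = (Q*j + Q*j) + Q = 2*Q*j + Q = Q + 2*Q*j)
P = 195/28 (P = 7 + 1/(2 - 30) = 7 + 1/(-28) = 7 - 1/28 = 195/28 ≈ 6.9643)
D(R, J) = -1 + R
t(q, Y) = 195/28 + Y (t(q, Y) = Y + 195/28 = 195/28 + Y)
t(D(6, O(4, 5)), -22)**2 = (195/28 - 22)**2 = (-421/28)**2 = 177241/784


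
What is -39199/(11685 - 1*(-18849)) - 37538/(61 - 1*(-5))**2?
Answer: -54872339/5541921 ≈ -9.9013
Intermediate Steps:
-39199/(11685 - 1*(-18849)) - 37538/(61 - 1*(-5))**2 = -39199/(11685 + 18849) - 37538/(61 + 5)**2 = -39199/30534 - 37538/(66**2) = -39199*1/30534 - 37538/4356 = -39199/30534 - 37538*1/4356 = -39199/30534 - 18769/2178 = -54872339/5541921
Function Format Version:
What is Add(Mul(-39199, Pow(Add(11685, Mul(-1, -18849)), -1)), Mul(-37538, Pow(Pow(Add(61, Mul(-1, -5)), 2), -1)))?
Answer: Rational(-54872339, 5541921) ≈ -9.9013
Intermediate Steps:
Add(Mul(-39199, Pow(Add(11685, Mul(-1, -18849)), -1)), Mul(-37538, Pow(Pow(Add(61, Mul(-1, -5)), 2), -1))) = Add(Mul(-39199, Pow(Add(11685, 18849), -1)), Mul(-37538, Pow(Pow(Add(61, 5), 2), -1))) = Add(Mul(-39199, Pow(30534, -1)), Mul(-37538, Pow(Pow(66, 2), -1))) = Add(Mul(-39199, Rational(1, 30534)), Mul(-37538, Pow(4356, -1))) = Add(Rational(-39199, 30534), Mul(-37538, Rational(1, 4356))) = Add(Rational(-39199, 30534), Rational(-18769, 2178)) = Rational(-54872339, 5541921)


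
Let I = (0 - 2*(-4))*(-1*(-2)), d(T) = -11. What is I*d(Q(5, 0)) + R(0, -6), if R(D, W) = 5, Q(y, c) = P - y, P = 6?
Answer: -171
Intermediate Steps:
Q(y, c) = 6 - y
I = 16 (I = (0 + 8)*2 = 8*2 = 16)
I*d(Q(5, 0)) + R(0, -6) = 16*(-11) + 5 = -176 + 5 = -171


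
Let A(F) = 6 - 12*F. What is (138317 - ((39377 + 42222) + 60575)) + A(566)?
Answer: -10643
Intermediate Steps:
(138317 - ((39377 + 42222) + 60575)) + A(566) = (138317 - ((39377 + 42222) + 60575)) + (6 - 12*566) = (138317 - (81599 + 60575)) + (6 - 6792) = (138317 - 1*142174) - 6786 = (138317 - 142174) - 6786 = -3857 - 6786 = -10643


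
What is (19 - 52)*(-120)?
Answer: 3960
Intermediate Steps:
(19 - 52)*(-120) = -33*(-120) = 3960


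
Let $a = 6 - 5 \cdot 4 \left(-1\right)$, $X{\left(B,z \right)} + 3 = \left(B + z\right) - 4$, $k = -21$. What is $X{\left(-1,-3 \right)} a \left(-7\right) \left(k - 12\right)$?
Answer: $-66066$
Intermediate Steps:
$X{\left(B,z \right)} = -7 + B + z$ ($X{\left(B,z \right)} = -3 - \left(4 - B - z\right) = -3 + \left(-4 + B + z\right) = -7 + B + z$)
$a = 26$ ($a = 6 - 20 \left(-1\right) = 6 - -20 = 6 + 20 = 26$)
$X{\left(-1,-3 \right)} a \left(-7\right) \left(k - 12\right) = \left(-7 - 1 - 3\right) 26 \left(-7\right) \left(-21 - 12\right) = \left(-11\right) \left(-182\right) \left(-21 - 12\right) = 2002 \left(-33\right) = -66066$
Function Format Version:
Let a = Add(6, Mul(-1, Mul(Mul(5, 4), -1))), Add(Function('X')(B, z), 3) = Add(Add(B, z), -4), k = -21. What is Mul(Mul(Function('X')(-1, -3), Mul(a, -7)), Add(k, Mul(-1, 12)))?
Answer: -66066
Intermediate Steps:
Function('X')(B, z) = Add(-7, B, z) (Function('X')(B, z) = Add(-3, Add(Add(B, z), -4)) = Add(-3, Add(-4, B, z)) = Add(-7, B, z))
a = 26 (a = Add(6, Mul(-1, Mul(20, -1))) = Add(6, Mul(-1, -20)) = Add(6, 20) = 26)
Mul(Mul(Function('X')(-1, -3), Mul(a, -7)), Add(k, Mul(-1, 12))) = Mul(Mul(Add(-7, -1, -3), Mul(26, -7)), Add(-21, Mul(-1, 12))) = Mul(Mul(-11, -182), Add(-21, -12)) = Mul(2002, -33) = -66066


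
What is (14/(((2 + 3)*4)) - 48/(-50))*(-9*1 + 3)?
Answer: -249/25 ≈ -9.9600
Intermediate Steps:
(14/(((2 + 3)*4)) - 48/(-50))*(-9*1 + 3) = (14/((5*4)) - 48*(-1/50))*(-9 + 3) = (14/20 + 24/25)*(-6) = (14*(1/20) + 24/25)*(-6) = (7/10 + 24/25)*(-6) = (83/50)*(-6) = -249/25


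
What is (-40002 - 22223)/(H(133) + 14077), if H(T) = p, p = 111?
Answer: -62225/14188 ≈ -4.3857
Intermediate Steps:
H(T) = 111
(-40002 - 22223)/(H(133) + 14077) = (-40002 - 22223)/(111 + 14077) = -62225/14188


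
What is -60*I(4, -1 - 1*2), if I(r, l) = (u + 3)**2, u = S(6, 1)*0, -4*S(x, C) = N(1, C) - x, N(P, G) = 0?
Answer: -540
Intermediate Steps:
S(x, C) = x/4 (S(x, C) = -(0 - x)/4 = -(-1)*x/4 = x/4)
u = 0 (u = ((1/4)*6)*0 = (3/2)*0 = 0)
I(r, l) = 9 (I(r, l) = (0 + 3)**2 = 3**2 = 9)
-60*I(4, -1 - 1*2) = -60*9 = -540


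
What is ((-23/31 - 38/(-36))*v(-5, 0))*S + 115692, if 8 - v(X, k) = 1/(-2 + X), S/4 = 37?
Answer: 10794506/93 ≈ 1.1607e+5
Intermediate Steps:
S = 148 (S = 4*37 = 148)
v(X, k) = 8 - 1/(-2 + X)
((-23/31 - 38/(-36))*v(-5, 0))*S + 115692 = ((-23/31 - 38/(-36))*((-17 + 8*(-5))/(-2 - 5)))*148 + 115692 = ((-23*1/31 - 38*(-1/36))*((-17 - 40)/(-7)))*148 + 115692 = ((-23/31 + 19/18)*(-⅐*(-57)))*148 + 115692 = ((175/558)*(57/7))*148 + 115692 = (475/186)*148 + 115692 = 35150/93 + 115692 = 10794506/93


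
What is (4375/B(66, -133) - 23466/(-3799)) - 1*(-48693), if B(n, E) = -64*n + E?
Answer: 806063989136/16552243 ≈ 48698.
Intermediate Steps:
B(n, E) = E - 64*n
(4375/B(66, -133) - 23466/(-3799)) - 1*(-48693) = (4375/(-133 - 64*66) - 23466/(-3799)) - 1*(-48693) = (4375/(-133 - 4224) - 23466*(-1/3799)) + 48693 = (4375/(-4357) + 23466/3799) + 48693 = (4375*(-1/4357) + 23466/3799) + 48693 = (-4375/4357 + 23466/3799) + 48693 = 85620737/16552243 + 48693 = 806063989136/16552243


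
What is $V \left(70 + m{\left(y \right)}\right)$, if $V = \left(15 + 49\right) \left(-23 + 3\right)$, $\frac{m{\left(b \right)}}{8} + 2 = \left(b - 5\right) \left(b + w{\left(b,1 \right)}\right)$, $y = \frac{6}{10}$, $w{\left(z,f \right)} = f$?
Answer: $\frac{14848}{5} \approx 2969.6$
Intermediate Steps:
$y = \frac{3}{5}$ ($y = 6 \cdot \frac{1}{10} = \frac{3}{5} \approx 0.6$)
$m{\left(b \right)} = -16 + 8 \left(1 + b\right) \left(-5 + b\right)$ ($m{\left(b \right)} = -16 + 8 \left(b - 5\right) \left(b + 1\right) = -16 + 8 \left(-5 + b\right) \left(1 + b\right) = -16 + 8 \left(1 + b\right) \left(-5 + b\right)$)
$V = -1280$ ($V = 64 \left(-20\right) = -1280$)
$V \left(70 + m{\left(y \right)}\right) = - 1280 \left(70 - \left(\frac{376}{5} - \frac{72}{25}\right)\right) = - 1280 \left(70 - \frac{1808}{25}\right) = \left(-1280\right) \left(- \frac{58}{25}\right) = \frac{14848}{5}$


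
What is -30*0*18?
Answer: 0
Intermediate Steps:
-30*0*18 = 0*18 = 0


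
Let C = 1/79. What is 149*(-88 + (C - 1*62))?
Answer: -1765501/79 ≈ -22348.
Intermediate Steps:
C = 1/79 ≈ 0.012658
149*(-88 + (C - 1*62)) = 149*(-88 + (1/79 - 1*62)) = 149*(-88 + (1/79 - 62)) = 149*(-88 - 4897/79) = 149*(-11849/79) = -1765501/79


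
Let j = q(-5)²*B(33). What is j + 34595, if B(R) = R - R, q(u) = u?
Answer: 34595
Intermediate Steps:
B(R) = 0
j = 0 (j = (-5)²*0 = 25*0 = 0)
j + 34595 = 0 + 34595 = 34595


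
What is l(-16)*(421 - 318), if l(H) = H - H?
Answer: 0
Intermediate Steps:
l(H) = 0
l(-16)*(421 - 318) = 0*(421 - 318) = 0*103 = 0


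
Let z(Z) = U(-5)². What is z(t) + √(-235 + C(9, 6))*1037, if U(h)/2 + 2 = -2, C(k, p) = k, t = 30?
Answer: 64 + 1037*I*√226 ≈ 64.0 + 15590.0*I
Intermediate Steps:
U(h) = -8 (U(h) = -4 + 2*(-2) = -4 - 4 = -8)
z(Z) = 64 (z(Z) = (-8)² = 64)
z(t) + √(-235 + C(9, 6))*1037 = 64 + √(-235 + 9)*1037 = 64 + √(-226)*1037 = 64 + (I*√226)*1037 = 64 + 1037*I*√226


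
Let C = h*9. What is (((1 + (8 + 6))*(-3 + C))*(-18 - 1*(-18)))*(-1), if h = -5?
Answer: 0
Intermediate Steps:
C = -45 (C = -5*9 = -45)
(((1 + (8 + 6))*(-3 + C))*(-18 - 1*(-18)))*(-1) = (((1 + (8 + 6))*(-3 - 45))*(-18 - 1*(-18)))*(-1) = (((1 + 14)*(-48))*(-18 + 18))*(-1) = ((15*(-48))*0)*(-1) = -720*0*(-1) = 0*(-1) = 0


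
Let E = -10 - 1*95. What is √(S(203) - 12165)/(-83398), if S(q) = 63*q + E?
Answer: -√519/83398 ≈ -0.00027317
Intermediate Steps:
E = -105 (E = -10 - 95 = -105)
S(q) = -105 + 63*q (S(q) = 63*q - 105 = -105 + 63*q)
√(S(203) - 12165)/(-83398) = √((-105 + 63*203) - 12165)/(-83398) = √((-105 + 12789) - 12165)*(-1/83398) = √(12684 - 12165)*(-1/83398) = √519*(-1/83398) = -√519/83398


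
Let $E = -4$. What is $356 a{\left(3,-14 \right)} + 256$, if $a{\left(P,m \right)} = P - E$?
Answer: $2748$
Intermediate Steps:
$a{\left(P,m \right)} = 4 + P$ ($a{\left(P,m \right)} = P - -4 = P + 4 = 4 + P$)
$356 a{\left(3,-14 \right)} + 256 = 356 \left(4 + 3\right) + 256 = 356 \cdot 7 + 256 = 2492 + 256 = 2748$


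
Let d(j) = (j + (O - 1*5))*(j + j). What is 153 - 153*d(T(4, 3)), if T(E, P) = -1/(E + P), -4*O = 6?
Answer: -6732/49 ≈ -137.39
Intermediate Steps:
O = -3/2 (O = -¼*6 = -3/2 ≈ -1.5000)
d(j) = 2*j*(-13/2 + j) (d(j) = (j + (-3/2 - 1*5))*(j + j) = (j + (-3/2 - 5))*(2*j) = (j - 13/2)*(2*j) = (-13/2 + j)*(2*j) = 2*j*(-13/2 + j))
153 - 153*d(T(4, 3)) = 153 - 153*(-1/(4 + 3))*(-13 + 2*(-1/(4 + 3))) = 153 - 153*(-1/7)*(-13 + 2*(-1/7)) = 153 - 153*(-1*⅐)*(-13 + 2*(-1*⅐)) = 153 - (-153)*(-13 + 2*(-⅐))/7 = 153 - (-153)*(-13 - 2/7)/7 = 153 - (-153)*(-93)/(7*7) = 153 - 153*93/49 = 153 - 14229/49 = -6732/49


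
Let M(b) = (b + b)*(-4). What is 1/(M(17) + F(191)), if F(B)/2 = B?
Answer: 1/246 ≈ 0.0040650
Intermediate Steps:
M(b) = -8*b (M(b) = (2*b)*(-4) = -8*b)
F(B) = 2*B
1/(M(17) + F(191)) = 1/(-8*17 + 2*191) = 1/(-136 + 382) = 1/246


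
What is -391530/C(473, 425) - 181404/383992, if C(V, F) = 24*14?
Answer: -447634939/383992 ≈ -1165.7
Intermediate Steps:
C(V, F) = 336
-391530/C(473, 425) - 181404/383992 = -391530/336 - 181404/383992 = -391530*1/336 - 181404*1/383992 = -65255/56 - 45351/95998 = -447634939/383992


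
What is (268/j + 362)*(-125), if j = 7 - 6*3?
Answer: -464250/11 ≈ -42205.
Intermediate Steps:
j = -11 (j = 7 - 18 = -11)
(268/j + 362)*(-125) = (268/(-11) + 362)*(-125) = (268*(-1/11) + 362)*(-125) = (-268/11 + 362)*(-125) = (3714/11)*(-125) = -464250/11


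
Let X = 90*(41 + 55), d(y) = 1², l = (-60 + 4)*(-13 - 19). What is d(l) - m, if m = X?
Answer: -8639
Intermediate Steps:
l = 1792 (l = -56*(-32) = 1792)
d(y) = 1
X = 8640 (X = 90*96 = 8640)
m = 8640
d(l) - m = 1 - 1*8640 = 1 - 8640 = -8639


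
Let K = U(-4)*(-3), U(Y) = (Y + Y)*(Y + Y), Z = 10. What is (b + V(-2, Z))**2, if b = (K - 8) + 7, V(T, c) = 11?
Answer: 33124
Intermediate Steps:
U(Y) = 4*Y**2 (U(Y) = (2*Y)*(2*Y) = 4*Y**2)
K = -192 (K = (4*(-4)**2)*(-3) = (4*16)*(-3) = 64*(-3) = -192)
b = -193 (b = (-192 - 8) + 7 = -200 + 7 = -193)
(b + V(-2, Z))**2 = (-193 + 11)**2 = (-182)**2 = 33124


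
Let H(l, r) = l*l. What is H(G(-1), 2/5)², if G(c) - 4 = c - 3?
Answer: 0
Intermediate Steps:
G(c) = 1 + c (G(c) = 4 + (c - 3) = 4 + (-3 + c) = 1 + c)
H(l, r) = l²
H(G(-1), 2/5)² = ((1 - 1)²)² = (0²)² = 0² = 0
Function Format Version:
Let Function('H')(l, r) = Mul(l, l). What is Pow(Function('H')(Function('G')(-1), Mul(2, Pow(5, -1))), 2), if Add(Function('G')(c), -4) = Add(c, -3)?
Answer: 0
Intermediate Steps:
Function('G')(c) = Add(1, c) (Function('G')(c) = Add(4, Add(c, -3)) = Add(4, Add(-3, c)) = Add(1, c))
Function('H')(l, r) = Pow(l, 2)
Pow(Function('H')(Function('G')(-1), Mul(2, Pow(5, -1))), 2) = Pow(Pow(Add(1, -1), 2), 2) = Pow(Pow(0, 2), 2) = Pow(0, 2) = 0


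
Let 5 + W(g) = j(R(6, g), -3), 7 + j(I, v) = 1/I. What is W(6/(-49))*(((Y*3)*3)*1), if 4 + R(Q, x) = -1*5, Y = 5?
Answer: -545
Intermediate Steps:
R(Q, x) = -9 (R(Q, x) = -4 - 1*5 = -4 - 5 = -9)
j(I, v) = -7 + 1/I
W(g) = -109/9 (W(g) = -5 + (-7 + 1/(-9)) = -5 + (-7 - 1/9) = -5 - 64/9 = -109/9)
W(6/(-49))*(((Y*3)*3)*1) = -109*(5*3)*3/9 = -109*15*3/9 = -545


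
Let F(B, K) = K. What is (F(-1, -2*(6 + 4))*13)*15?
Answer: -3900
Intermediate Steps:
(F(-1, -2*(6 + 4))*13)*15 = (-2*(6 + 4)*13)*15 = (-2*10*13)*15 = -20*13*15 = -260*15 = -3900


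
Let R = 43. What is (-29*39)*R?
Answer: -48633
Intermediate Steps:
(-29*39)*R = -29*39*43 = -1131*43 = -48633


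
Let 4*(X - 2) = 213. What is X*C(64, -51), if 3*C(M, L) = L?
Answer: -3757/4 ≈ -939.25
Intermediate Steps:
X = 221/4 (X = 2 + (¼)*213 = 2 + 213/4 = 221/4 ≈ 55.250)
C(M, L) = L/3
X*C(64, -51) = 221*((⅓)*(-51))/4 = (221/4)*(-17) = -3757/4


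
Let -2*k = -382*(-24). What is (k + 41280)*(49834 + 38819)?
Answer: 3253210488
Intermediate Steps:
k = -4584 (k = -(-191)*(-24) = -½*9168 = -4584)
(k + 41280)*(49834 + 38819) = (-4584 + 41280)*(49834 + 38819) = 36696*88653 = 3253210488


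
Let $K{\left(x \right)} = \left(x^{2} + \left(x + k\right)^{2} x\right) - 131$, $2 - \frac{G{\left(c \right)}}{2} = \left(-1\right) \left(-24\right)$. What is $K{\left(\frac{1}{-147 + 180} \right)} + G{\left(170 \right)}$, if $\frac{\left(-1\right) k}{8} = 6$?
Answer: $- \frac{3783053}{35937} \approx -105.27$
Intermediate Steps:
$k = -48$ ($k = \left(-8\right) 6 = -48$)
$G{\left(c \right)} = -44$ ($G{\left(c \right)} = 4 - 2 \left(\left(-1\right) \left(-24\right)\right) = 4 - 48 = -44$)
$K{\left(x \right)} = -131 + x^{2} + x \left(-48 + x\right)^{2}$ ($K{\left(x \right)} = \left(x^{2} + \left(x - 48\right)^{2} x\right) - 131 = \left(x^{2} + \left(-48 + x\right)^{2} x\right) - 131 = \left(x^{2} + x \left(-48 + x\right)^{2}\right) - 131 = -131 + x^{2} + x \left(-48 + x\right)^{2}$)
$K{\left(\frac{1}{-147 + 180} \right)} + G{\left(170 \right)} = \left(-131 + \left(\frac{1}{-147 + 180}\right)^{2} + \frac{\left(-48 + \frac{1}{-147 + 180}\right)^{2}}{-147 + 180}\right) - 44 = \left(-131 + \left(\frac{1}{33}\right)^{2} + \frac{\left(-48 + \frac{1}{33}\right)^{2}}{33}\right) - 44 = \left(-131 + \frac{1}{1089} + \frac{\left(- \frac{1583}{33}\right)^{2}}{33}\right) - 44 = \left(-131 + \frac{1}{1089} + \frac{1}{33} \cdot \frac{2505889}{1089}\right) - 44 = \left(-131 + \frac{1}{1089} + \frac{2505889}{35937}\right) - 44 = - \frac{2201825}{35937} - 44 = - \frac{3783053}{35937}$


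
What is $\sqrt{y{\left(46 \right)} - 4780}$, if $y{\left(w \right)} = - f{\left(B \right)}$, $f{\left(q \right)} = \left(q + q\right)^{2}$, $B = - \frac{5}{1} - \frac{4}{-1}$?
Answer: $4 i \sqrt{299} \approx 69.167 i$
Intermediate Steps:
$B = -1$ ($B = \left(-5\right) 1 - -4 = -5 + 4 = -1$)
$f{\left(q \right)} = 4 q^{2}$ ($f{\left(q \right)} = \left(2 q\right)^{2} = 4 q^{2}$)
$y{\left(w \right)} = -4$ ($y{\left(w \right)} = - 4 \left(-1\right)^{2} = - 4 \cdot 1 = \left(-1\right) 4 = -4$)
$\sqrt{y{\left(46 \right)} - 4780} = \sqrt{-4 - 4780} = \sqrt{-4784} = 4 i \sqrt{299}$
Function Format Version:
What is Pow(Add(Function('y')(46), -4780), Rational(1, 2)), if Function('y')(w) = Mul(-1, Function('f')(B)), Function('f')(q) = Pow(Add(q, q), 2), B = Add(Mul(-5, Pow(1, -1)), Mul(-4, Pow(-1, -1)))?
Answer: Mul(4, I, Pow(299, Rational(1, 2))) ≈ Mul(69.167, I)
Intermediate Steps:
B = -1 (B = Add(Mul(-5, 1), Mul(-4, -1)) = Add(-5, 4) = -1)
Function('f')(q) = Mul(4, Pow(q, 2)) (Function('f')(q) = Pow(Mul(2, q), 2) = Mul(4, Pow(q, 2)))
Function('y')(w) = -4 (Function('y')(w) = Mul(-1, Mul(4, Pow(-1, 2))) = Mul(-1, Mul(4, 1)) = Mul(-1, 4) = -4)
Pow(Add(Function('y')(46), -4780), Rational(1, 2)) = Pow(Add(-4, -4780), Rational(1, 2)) = Pow(-4784, Rational(1, 2)) = Mul(4, I, Pow(299, Rational(1, 2)))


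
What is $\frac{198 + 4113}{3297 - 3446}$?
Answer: $- \frac{4311}{149} \approx -28.933$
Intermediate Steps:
$\frac{198 + 4113}{3297 - 3446} = \frac{4311}{-149} = 4311 \left(- \frac{1}{149}\right) = - \frac{4311}{149}$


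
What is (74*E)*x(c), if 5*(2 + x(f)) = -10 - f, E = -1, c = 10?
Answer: 444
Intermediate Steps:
x(f) = -4 - f/5 (x(f) = -2 + (-10 - f)/5 = -2 + (-2 - f/5) = -4 - f/5)
(74*E)*x(c) = (74*(-1))*(-4 - 1/5*10) = -74*(-4 - 2) = -74*(-6) = 444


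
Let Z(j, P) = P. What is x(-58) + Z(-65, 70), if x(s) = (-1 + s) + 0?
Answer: 11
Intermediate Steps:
x(s) = -1 + s
x(-58) + Z(-65, 70) = (-1 - 58) + 70 = -59 + 70 = 11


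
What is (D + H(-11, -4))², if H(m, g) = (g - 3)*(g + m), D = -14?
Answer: 8281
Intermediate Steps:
H(m, g) = (-3 + g)*(g + m)
(D + H(-11, -4))² = (-14 + ((-4)² - 3*(-4) - 3*(-11) - 4*(-11)))² = (-14 + (16 + 12 + 33 + 44))² = (-14 + 105)² = 91² = 8281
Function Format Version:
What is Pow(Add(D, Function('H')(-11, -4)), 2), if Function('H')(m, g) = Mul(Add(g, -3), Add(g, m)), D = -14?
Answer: 8281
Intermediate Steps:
Function('H')(m, g) = Mul(Add(-3, g), Add(g, m))
Pow(Add(D, Function('H')(-11, -4)), 2) = Pow(Add(-14, Add(Pow(-4, 2), Mul(-3, -4), Mul(-3, -11), Mul(-4, -11))), 2) = Pow(Add(-14, Add(16, 12, 33, 44)), 2) = Pow(Add(-14, 105), 2) = Pow(91, 2) = 8281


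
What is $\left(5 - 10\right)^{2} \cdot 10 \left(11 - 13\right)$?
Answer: $-500$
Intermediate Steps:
$\left(5 - 10\right)^{2} \cdot 10 \left(11 - 13\right) = \left(5 - 10\right)^{2} \cdot 10 \left(-2\right) = \left(-5\right)^{2} \cdot 10 \left(-2\right) = 25 \cdot 10 \left(-2\right) = 250 \left(-2\right) = -500$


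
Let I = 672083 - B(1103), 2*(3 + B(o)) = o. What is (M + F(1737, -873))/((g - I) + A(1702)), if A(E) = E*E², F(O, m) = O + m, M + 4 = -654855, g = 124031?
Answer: -1307990/9859625809 ≈ -0.00013266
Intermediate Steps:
M = -654859 (M = -4 - 654855 = -654859)
B(o) = -3 + o/2
A(E) = E³
I = 1343069/2 (I = 672083 - (-3 + (½)*1103) = 672083 - (-3 + 1103/2) = 672083 - 1*1097/2 = 672083 - 1097/2 = 1343069/2 ≈ 6.7153e+5)
(M + F(1737, -873))/((g - I) + A(1702)) = (-654859 + (1737 - 873))/((124031 - 1*1343069/2) + 1702³) = (-654859 + 864)/((124031 - 1343069/2) + 4930360408) = -653995/(-1095007/2 + 4930360408) = -653995/9859625809/2 = -653995*2/9859625809 = -1307990/9859625809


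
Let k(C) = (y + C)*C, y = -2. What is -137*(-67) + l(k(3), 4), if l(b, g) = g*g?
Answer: 9195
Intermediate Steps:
k(C) = C*(-2 + C) (k(C) = (-2 + C)*C = C*(-2 + C))
l(b, g) = g²
-137*(-67) + l(k(3), 4) = -137*(-67) + 4² = 9179 + 16 = 9195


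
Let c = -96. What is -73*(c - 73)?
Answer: 12337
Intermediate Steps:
-73*(c - 73) = -73*(-96 - 73) = -73*(-169) = 12337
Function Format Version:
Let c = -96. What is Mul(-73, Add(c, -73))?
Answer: 12337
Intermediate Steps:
Mul(-73, Add(c, -73)) = Mul(-73, Add(-96, -73)) = Mul(-73, -169) = 12337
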